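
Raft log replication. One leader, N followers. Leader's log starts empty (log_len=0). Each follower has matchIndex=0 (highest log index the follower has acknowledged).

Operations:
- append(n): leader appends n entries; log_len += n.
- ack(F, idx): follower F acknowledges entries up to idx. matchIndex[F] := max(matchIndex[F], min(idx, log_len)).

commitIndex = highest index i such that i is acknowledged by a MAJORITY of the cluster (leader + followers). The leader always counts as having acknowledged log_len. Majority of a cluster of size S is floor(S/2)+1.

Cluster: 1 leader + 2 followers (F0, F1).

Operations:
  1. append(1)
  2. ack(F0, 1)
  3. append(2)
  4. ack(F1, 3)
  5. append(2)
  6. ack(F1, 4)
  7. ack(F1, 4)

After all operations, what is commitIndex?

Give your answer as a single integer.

Answer: 4

Derivation:
Op 1: append 1 -> log_len=1
Op 2: F0 acks idx 1 -> match: F0=1 F1=0; commitIndex=1
Op 3: append 2 -> log_len=3
Op 4: F1 acks idx 3 -> match: F0=1 F1=3; commitIndex=3
Op 5: append 2 -> log_len=5
Op 6: F1 acks idx 4 -> match: F0=1 F1=4; commitIndex=4
Op 7: F1 acks idx 4 -> match: F0=1 F1=4; commitIndex=4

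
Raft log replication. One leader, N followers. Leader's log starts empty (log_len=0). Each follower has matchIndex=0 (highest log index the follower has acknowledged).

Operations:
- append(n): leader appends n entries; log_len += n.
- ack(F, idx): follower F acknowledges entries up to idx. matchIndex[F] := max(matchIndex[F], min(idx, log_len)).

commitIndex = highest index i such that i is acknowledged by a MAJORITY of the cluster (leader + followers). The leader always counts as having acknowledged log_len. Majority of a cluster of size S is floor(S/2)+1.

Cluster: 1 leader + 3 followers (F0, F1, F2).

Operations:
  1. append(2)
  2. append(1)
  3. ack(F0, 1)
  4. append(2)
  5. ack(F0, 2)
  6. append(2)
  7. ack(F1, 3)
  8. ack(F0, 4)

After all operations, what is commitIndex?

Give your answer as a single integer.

Answer: 3

Derivation:
Op 1: append 2 -> log_len=2
Op 2: append 1 -> log_len=3
Op 3: F0 acks idx 1 -> match: F0=1 F1=0 F2=0; commitIndex=0
Op 4: append 2 -> log_len=5
Op 5: F0 acks idx 2 -> match: F0=2 F1=0 F2=0; commitIndex=0
Op 6: append 2 -> log_len=7
Op 7: F1 acks idx 3 -> match: F0=2 F1=3 F2=0; commitIndex=2
Op 8: F0 acks idx 4 -> match: F0=4 F1=3 F2=0; commitIndex=3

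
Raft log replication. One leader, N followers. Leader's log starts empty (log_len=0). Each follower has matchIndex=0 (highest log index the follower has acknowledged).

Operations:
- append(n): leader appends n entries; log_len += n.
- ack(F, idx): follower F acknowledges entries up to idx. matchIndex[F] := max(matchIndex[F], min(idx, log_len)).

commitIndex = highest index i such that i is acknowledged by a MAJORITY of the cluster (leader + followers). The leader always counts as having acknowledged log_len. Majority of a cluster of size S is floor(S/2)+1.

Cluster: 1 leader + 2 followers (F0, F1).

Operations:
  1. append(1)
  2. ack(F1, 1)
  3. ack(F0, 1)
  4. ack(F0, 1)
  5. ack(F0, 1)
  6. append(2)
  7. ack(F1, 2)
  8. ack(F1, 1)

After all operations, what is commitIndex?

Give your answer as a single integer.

Op 1: append 1 -> log_len=1
Op 2: F1 acks idx 1 -> match: F0=0 F1=1; commitIndex=1
Op 3: F0 acks idx 1 -> match: F0=1 F1=1; commitIndex=1
Op 4: F0 acks idx 1 -> match: F0=1 F1=1; commitIndex=1
Op 5: F0 acks idx 1 -> match: F0=1 F1=1; commitIndex=1
Op 6: append 2 -> log_len=3
Op 7: F1 acks idx 2 -> match: F0=1 F1=2; commitIndex=2
Op 8: F1 acks idx 1 -> match: F0=1 F1=2; commitIndex=2

Answer: 2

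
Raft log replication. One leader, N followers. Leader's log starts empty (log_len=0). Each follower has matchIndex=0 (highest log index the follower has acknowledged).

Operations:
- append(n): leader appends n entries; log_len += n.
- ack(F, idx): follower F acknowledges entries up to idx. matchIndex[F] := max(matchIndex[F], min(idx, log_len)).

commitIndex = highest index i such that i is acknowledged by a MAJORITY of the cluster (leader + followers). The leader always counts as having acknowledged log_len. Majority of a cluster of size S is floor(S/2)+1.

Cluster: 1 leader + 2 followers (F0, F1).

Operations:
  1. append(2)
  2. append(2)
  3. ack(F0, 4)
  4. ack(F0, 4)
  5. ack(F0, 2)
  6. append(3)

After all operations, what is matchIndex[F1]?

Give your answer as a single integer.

Op 1: append 2 -> log_len=2
Op 2: append 2 -> log_len=4
Op 3: F0 acks idx 4 -> match: F0=4 F1=0; commitIndex=4
Op 4: F0 acks idx 4 -> match: F0=4 F1=0; commitIndex=4
Op 5: F0 acks idx 2 -> match: F0=4 F1=0; commitIndex=4
Op 6: append 3 -> log_len=7

Answer: 0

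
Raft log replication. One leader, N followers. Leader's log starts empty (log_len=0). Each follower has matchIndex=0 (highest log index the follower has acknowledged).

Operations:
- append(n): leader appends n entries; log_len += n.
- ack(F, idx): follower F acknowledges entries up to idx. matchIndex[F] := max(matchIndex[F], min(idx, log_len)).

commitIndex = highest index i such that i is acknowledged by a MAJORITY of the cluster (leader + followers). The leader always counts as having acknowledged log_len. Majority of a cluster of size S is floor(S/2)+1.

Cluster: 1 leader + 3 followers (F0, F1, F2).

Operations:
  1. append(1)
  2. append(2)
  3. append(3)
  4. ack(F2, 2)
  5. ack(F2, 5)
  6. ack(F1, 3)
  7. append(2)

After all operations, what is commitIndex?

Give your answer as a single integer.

Op 1: append 1 -> log_len=1
Op 2: append 2 -> log_len=3
Op 3: append 3 -> log_len=6
Op 4: F2 acks idx 2 -> match: F0=0 F1=0 F2=2; commitIndex=0
Op 5: F2 acks idx 5 -> match: F0=0 F1=0 F2=5; commitIndex=0
Op 6: F1 acks idx 3 -> match: F0=0 F1=3 F2=5; commitIndex=3
Op 7: append 2 -> log_len=8

Answer: 3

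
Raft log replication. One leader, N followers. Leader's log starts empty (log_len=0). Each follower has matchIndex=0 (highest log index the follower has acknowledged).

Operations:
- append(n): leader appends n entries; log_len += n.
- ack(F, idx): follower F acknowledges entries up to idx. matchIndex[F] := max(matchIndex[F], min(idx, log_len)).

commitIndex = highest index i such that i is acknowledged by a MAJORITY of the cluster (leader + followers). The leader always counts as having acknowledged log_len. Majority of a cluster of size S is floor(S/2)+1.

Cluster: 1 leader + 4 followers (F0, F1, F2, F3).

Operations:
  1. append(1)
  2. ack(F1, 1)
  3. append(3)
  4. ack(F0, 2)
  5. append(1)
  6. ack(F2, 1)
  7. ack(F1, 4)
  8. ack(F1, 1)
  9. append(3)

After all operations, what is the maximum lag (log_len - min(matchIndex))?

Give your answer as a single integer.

Op 1: append 1 -> log_len=1
Op 2: F1 acks idx 1 -> match: F0=0 F1=1 F2=0 F3=0; commitIndex=0
Op 3: append 3 -> log_len=4
Op 4: F0 acks idx 2 -> match: F0=2 F1=1 F2=0 F3=0; commitIndex=1
Op 5: append 1 -> log_len=5
Op 6: F2 acks idx 1 -> match: F0=2 F1=1 F2=1 F3=0; commitIndex=1
Op 7: F1 acks idx 4 -> match: F0=2 F1=4 F2=1 F3=0; commitIndex=2
Op 8: F1 acks idx 1 -> match: F0=2 F1=4 F2=1 F3=0; commitIndex=2
Op 9: append 3 -> log_len=8

Answer: 8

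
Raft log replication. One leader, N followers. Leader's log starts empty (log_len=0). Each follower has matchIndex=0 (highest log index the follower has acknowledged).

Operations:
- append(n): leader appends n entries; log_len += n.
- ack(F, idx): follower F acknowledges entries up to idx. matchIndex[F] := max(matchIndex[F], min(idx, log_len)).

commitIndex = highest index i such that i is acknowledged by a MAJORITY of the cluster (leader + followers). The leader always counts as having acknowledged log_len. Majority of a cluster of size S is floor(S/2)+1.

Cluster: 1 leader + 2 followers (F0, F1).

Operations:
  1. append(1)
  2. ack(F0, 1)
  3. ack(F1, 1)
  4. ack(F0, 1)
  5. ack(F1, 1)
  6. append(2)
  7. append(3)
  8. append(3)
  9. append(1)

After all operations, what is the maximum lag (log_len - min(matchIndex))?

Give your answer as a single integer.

Answer: 9

Derivation:
Op 1: append 1 -> log_len=1
Op 2: F0 acks idx 1 -> match: F0=1 F1=0; commitIndex=1
Op 3: F1 acks idx 1 -> match: F0=1 F1=1; commitIndex=1
Op 4: F0 acks idx 1 -> match: F0=1 F1=1; commitIndex=1
Op 5: F1 acks idx 1 -> match: F0=1 F1=1; commitIndex=1
Op 6: append 2 -> log_len=3
Op 7: append 3 -> log_len=6
Op 8: append 3 -> log_len=9
Op 9: append 1 -> log_len=10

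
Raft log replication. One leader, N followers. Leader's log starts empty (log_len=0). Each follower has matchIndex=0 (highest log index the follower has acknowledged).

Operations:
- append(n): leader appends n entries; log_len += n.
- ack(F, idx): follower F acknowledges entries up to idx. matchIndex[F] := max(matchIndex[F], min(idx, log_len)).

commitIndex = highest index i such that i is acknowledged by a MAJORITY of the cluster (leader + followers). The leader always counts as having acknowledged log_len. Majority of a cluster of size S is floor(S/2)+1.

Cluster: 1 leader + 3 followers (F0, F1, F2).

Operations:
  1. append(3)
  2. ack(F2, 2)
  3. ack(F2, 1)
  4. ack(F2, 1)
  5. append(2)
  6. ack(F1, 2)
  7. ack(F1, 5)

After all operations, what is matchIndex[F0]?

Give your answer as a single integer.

Answer: 0

Derivation:
Op 1: append 3 -> log_len=3
Op 2: F2 acks idx 2 -> match: F0=0 F1=0 F2=2; commitIndex=0
Op 3: F2 acks idx 1 -> match: F0=0 F1=0 F2=2; commitIndex=0
Op 4: F2 acks idx 1 -> match: F0=0 F1=0 F2=2; commitIndex=0
Op 5: append 2 -> log_len=5
Op 6: F1 acks idx 2 -> match: F0=0 F1=2 F2=2; commitIndex=2
Op 7: F1 acks idx 5 -> match: F0=0 F1=5 F2=2; commitIndex=2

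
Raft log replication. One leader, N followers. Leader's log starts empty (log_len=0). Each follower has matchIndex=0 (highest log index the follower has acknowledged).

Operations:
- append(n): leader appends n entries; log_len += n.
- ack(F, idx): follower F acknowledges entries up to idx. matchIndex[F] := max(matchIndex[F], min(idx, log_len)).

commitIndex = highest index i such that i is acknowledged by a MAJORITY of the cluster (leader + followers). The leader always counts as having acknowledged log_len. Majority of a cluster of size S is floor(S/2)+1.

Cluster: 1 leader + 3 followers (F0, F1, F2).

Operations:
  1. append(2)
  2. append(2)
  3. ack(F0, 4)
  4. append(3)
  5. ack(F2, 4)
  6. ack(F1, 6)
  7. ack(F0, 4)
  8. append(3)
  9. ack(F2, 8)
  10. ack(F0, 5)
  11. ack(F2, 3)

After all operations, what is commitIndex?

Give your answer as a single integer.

Answer: 6

Derivation:
Op 1: append 2 -> log_len=2
Op 2: append 2 -> log_len=4
Op 3: F0 acks idx 4 -> match: F0=4 F1=0 F2=0; commitIndex=0
Op 4: append 3 -> log_len=7
Op 5: F2 acks idx 4 -> match: F0=4 F1=0 F2=4; commitIndex=4
Op 6: F1 acks idx 6 -> match: F0=4 F1=6 F2=4; commitIndex=4
Op 7: F0 acks idx 4 -> match: F0=4 F1=6 F2=4; commitIndex=4
Op 8: append 3 -> log_len=10
Op 9: F2 acks idx 8 -> match: F0=4 F1=6 F2=8; commitIndex=6
Op 10: F0 acks idx 5 -> match: F0=5 F1=6 F2=8; commitIndex=6
Op 11: F2 acks idx 3 -> match: F0=5 F1=6 F2=8; commitIndex=6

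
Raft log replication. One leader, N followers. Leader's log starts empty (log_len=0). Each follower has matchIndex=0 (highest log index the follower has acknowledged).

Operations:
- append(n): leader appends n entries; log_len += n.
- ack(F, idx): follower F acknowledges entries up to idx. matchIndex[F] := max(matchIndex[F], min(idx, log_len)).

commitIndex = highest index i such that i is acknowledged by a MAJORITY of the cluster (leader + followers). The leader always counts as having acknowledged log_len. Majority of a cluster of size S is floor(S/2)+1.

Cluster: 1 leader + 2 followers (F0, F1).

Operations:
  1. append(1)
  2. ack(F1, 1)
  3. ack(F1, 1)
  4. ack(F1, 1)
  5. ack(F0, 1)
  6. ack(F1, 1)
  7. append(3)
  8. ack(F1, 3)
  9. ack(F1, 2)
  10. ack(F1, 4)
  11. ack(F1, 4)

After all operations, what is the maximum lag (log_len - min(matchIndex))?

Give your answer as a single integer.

Op 1: append 1 -> log_len=1
Op 2: F1 acks idx 1 -> match: F0=0 F1=1; commitIndex=1
Op 3: F1 acks idx 1 -> match: F0=0 F1=1; commitIndex=1
Op 4: F1 acks idx 1 -> match: F0=0 F1=1; commitIndex=1
Op 5: F0 acks idx 1 -> match: F0=1 F1=1; commitIndex=1
Op 6: F1 acks idx 1 -> match: F0=1 F1=1; commitIndex=1
Op 7: append 3 -> log_len=4
Op 8: F1 acks idx 3 -> match: F0=1 F1=3; commitIndex=3
Op 9: F1 acks idx 2 -> match: F0=1 F1=3; commitIndex=3
Op 10: F1 acks idx 4 -> match: F0=1 F1=4; commitIndex=4
Op 11: F1 acks idx 4 -> match: F0=1 F1=4; commitIndex=4

Answer: 3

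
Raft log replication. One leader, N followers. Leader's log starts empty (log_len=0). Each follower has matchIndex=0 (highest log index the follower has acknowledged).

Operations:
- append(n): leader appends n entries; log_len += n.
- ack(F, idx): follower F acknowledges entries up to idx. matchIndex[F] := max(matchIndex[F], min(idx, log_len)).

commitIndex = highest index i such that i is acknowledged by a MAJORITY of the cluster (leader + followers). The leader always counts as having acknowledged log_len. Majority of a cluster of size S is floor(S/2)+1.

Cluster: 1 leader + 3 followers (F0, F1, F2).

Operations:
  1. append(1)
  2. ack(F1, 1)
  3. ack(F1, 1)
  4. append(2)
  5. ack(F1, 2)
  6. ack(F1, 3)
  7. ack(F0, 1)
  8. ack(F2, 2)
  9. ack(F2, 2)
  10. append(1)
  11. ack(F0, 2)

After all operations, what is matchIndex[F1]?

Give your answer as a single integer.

Answer: 3

Derivation:
Op 1: append 1 -> log_len=1
Op 2: F1 acks idx 1 -> match: F0=0 F1=1 F2=0; commitIndex=0
Op 3: F1 acks idx 1 -> match: F0=0 F1=1 F2=0; commitIndex=0
Op 4: append 2 -> log_len=3
Op 5: F1 acks idx 2 -> match: F0=0 F1=2 F2=0; commitIndex=0
Op 6: F1 acks idx 3 -> match: F0=0 F1=3 F2=0; commitIndex=0
Op 7: F0 acks idx 1 -> match: F0=1 F1=3 F2=0; commitIndex=1
Op 8: F2 acks idx 2 -> match: F0=1 F1=3 F2=2; commitIndex=2
Op 9: F2 acks idx 2 -> match: F0=1 F1=3 F2=2; commitIndex=2
Op 10: append 1 -> log_len=4
Op 11: F0 acks idx 2 -> match: F0=2 F1=3 F2=2; commitIndex=2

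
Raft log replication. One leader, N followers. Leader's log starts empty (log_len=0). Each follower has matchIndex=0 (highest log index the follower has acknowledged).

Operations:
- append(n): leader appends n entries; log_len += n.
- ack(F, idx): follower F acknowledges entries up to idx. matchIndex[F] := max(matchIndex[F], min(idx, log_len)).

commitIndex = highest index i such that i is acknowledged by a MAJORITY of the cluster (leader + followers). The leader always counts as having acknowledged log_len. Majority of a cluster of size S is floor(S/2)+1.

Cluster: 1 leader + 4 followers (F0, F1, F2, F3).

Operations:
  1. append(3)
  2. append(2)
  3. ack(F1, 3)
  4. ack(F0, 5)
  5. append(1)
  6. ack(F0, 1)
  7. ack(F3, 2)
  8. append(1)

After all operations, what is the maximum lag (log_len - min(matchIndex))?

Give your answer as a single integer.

Answer: 7

Derivation:
Op 1: append 3 -> log_len=3
Op 2: append 2 -> log_len=5
Op 3: F1 acks idx 3 -> match: F0=0 F1=3 F2=0 F3=0; commitIndex=0
Op 4: F0 acks idx 5 -> match: F0=5 F1=3 F2=0 F3=0; commitIndex=3
Op 5: append 1 -> log_len=6
Op 6: F0 acks idx 1 -> match: F0=5 F1=3 F2=0 F3=0; commitIndex=3
Op 7: F3 acks idx 2 -> match: F0=5 F1=3 F2=0 F3=2; commitIndex=3
Op 8: append 1 -> log_len=7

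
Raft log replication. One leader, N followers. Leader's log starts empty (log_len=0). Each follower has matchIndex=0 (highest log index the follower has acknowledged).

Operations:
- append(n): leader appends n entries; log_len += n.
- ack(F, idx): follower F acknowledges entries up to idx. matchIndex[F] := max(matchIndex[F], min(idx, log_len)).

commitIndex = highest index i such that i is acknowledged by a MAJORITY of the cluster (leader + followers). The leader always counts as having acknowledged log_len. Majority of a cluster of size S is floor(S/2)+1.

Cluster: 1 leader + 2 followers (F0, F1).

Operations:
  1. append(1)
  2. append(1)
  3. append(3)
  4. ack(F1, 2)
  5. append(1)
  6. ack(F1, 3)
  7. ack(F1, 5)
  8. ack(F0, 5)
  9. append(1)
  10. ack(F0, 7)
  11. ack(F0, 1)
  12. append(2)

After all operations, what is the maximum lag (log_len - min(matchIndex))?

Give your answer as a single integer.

Op 1: append 1 -> log_len=1
Op 2: append 1 -> log_len=2
Op 3: append 3 -> log_len=5
Op 4: F1 acks idx 2 -> match: F0=0 F1=2; commitIndex=2
Op 5: append 1 -> log_len=6
Op 6: F1 acks idx 3 -> match: F0=0 F1=3; commitIndex=3
Op 7: F1 acks idx 5 -> match: F0=0 F1=5; commitIndex=5
Op 8: F0 acks idx 5 -> match: F0=5 F1=5; commitIndex=5
Op 9: append 1 -> log_len=7
Op 10: F0 acks idx 7 -> match: F0=7 F1=5; commitIndex=7
Op 11: F0 acks idx 1 -> match: F0=7 F1=5; commitIndex=7
Op 12: append 2 -> log_len=9

Answer: 4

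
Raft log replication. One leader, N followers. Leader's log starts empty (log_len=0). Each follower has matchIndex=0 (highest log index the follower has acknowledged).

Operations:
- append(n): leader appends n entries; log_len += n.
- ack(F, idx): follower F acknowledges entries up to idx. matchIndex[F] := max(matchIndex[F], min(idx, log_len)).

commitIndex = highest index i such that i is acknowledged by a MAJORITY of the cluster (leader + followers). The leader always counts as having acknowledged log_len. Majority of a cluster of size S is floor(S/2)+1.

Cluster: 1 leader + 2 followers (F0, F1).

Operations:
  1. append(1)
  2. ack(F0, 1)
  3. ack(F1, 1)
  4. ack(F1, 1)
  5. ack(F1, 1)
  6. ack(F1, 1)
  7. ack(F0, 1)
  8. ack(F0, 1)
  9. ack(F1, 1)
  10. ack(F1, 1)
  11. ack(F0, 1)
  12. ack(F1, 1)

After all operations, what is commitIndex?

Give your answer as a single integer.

Op 1: append 1 -> log_len=1
Op 2: F0 acks idx 1 -> match: F0=1 F1=0; commitIndex=1
Op 3: F1 acks idx 1 -> match: F0=1 F1=1; commitIndex=1
Op 4: F1 acks idx 1 -> match: F0=1 F1=1; commitIndex=1
Op 5: F1 acks idx 1 -> match: F0=1 F1=1; commitIndex=1
Op 6: F1 acks idx 1 -> match: F0=1 F1=1; commitIndex=1
Op 7: F0 acks idx 1 -> match: F0=1 F1=1; commitIndex=1
Op 8: F0 acks idx 1 -> match: F0=1 F1=1; commitIndex=1
Op 9: F1 acks idx 1 -> match: F0=1 F1=1; commitIndex=1
Op 10: F1 acks idx 1 -> match: F0=1 F1=1; commitIndex=1
Op 11: F0 acks idx 1 -> match: F0=1 F1=1; commitIndex=1
Op 12: F1 acks idx 1 -> match: F0=1 F1=1; commitIndex=1

Answer: 1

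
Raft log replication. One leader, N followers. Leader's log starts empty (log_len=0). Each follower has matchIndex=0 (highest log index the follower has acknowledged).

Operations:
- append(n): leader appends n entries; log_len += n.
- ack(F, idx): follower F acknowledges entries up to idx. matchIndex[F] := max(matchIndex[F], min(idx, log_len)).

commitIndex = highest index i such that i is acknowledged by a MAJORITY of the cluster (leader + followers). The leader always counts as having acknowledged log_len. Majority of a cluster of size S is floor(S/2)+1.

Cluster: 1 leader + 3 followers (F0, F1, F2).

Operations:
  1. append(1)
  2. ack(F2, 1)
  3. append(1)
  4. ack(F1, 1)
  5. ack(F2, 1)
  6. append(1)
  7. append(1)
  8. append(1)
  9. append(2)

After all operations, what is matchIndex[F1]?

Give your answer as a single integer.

Op 1: append 1 -> log_len=1
Op 2: F2 acks idx 1 -> match: F0=0 F1=0 F2=1; commitIndex=0
Op 3: append 1 -> log_len=2
Op 4: F1 acks idx 1 -> match: F0=0 F1=1 F2=1; commitIndex=1
Op 5: F2 acks idx 1 -> match: F0=0 F1=1 F2=1; commitIndex=1
Op 6: append 1 -> log_len=3
Op 7: append 1 -> log_len=4
Op 8: append 1 -> log_len=5
Op 9: append 2 -> log_len=7

Answer: 1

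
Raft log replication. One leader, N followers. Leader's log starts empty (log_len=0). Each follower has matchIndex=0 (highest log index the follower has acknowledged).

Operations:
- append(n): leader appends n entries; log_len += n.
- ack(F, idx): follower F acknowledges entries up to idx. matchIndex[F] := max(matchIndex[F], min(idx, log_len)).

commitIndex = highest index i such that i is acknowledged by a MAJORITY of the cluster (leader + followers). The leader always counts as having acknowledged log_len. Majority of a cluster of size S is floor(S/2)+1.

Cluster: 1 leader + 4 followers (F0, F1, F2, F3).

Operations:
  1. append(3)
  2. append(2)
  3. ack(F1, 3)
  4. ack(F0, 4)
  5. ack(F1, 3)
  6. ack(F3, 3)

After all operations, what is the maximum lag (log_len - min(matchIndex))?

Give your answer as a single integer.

Answer: 5

Derivation:
Op 1: append 3 -> log_len=3
Op 2: append 2 -> log_len=5
Op 3: F1 acks idx 3 -> match: F0=0 F1=3 F2=0 F3=0; commitIndex=0
Op 4: F0 acks idx 4 -> match: F0=4 F1=3 F2=0 F3=0; commitIndex=3
Op 5: F1 acks idx 3 -> match: F0=4 F1=3 F2=0 F3=0; commitIndex=3
Op 6: F3 acks idx 3 -> match: F0=4 F1=3 F2=0 F3=3; commitIndex=3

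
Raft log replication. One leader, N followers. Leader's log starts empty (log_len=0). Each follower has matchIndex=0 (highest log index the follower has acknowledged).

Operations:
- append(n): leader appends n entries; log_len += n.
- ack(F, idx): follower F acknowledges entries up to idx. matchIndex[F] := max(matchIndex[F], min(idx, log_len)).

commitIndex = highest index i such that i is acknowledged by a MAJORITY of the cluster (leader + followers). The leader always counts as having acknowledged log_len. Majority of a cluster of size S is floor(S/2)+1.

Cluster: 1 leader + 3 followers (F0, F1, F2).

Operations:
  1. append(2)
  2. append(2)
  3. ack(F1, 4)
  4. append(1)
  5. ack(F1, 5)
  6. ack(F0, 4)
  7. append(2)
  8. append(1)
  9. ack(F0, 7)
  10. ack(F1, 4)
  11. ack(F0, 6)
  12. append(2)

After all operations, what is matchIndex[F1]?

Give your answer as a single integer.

Op 1: append 2 -> log_len=2
Op 2: append 2 -> log_len=4
Op 3: F1 acks idx 4 -> match: F0=0 F1=4 F2=0; commitIndex=0
Op 4: append 1 -> log_len=5
Op 5: F1 acks idx 5 -> match: F0=0 F1=5 F2=0; commitIndex=0
Op 6: F0 acks idx 4 -> match: F0=4 F1=5 F2=0; commitIndex=4
Op 7: append 2 -> log_len=7
Op 8: append 1 -> log_len=8
Op 9: F0 acks idx 7 -> match: F0=7 F1=5 F2=0; commitIndex=5
Op 10: F1 acks idx 4 -> match: F0=7 F1=5 F2=0; commitIndex=5
Op 11: F0 acks idx 6 -> match: F0=7 F1=5 F2=0; commitIndex=5
Op 12: append 2 -> log_len=10

Answer: 5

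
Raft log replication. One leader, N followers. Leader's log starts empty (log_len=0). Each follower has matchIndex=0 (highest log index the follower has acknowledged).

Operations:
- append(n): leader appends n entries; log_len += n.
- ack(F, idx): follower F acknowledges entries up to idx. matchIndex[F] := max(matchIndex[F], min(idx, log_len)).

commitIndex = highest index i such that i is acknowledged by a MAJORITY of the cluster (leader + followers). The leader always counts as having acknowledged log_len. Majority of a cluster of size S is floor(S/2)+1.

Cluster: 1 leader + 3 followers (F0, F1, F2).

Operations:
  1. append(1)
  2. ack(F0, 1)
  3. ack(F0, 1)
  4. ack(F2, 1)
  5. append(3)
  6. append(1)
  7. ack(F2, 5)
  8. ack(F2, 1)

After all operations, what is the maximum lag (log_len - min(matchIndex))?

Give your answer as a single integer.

Op 1: append 1 -> log_len=1
Op 2: F0 acks idx 1 -> match: F0=1 F1=0 F2=0; commitIndex=0
Op 3: F0 acks idx 1 -> match: F0=1 F1=0 F2=0; commitIndex=0
Op 4: F2 acks idx 1 -> match: F0=1 F1=0 F2=1; commitIndex=1
Op 5: append 3 -> log_len=4
Op 6: append 1 -> log_len=5
Op 7: F2 acks idx 5 -> match: F0=1 F1=0 F2=5; commitIndex=1
Op 8: F2 acks idx 1 -> match: F0=1 F1=0 F2=5; commitIndex=1

Answer: 5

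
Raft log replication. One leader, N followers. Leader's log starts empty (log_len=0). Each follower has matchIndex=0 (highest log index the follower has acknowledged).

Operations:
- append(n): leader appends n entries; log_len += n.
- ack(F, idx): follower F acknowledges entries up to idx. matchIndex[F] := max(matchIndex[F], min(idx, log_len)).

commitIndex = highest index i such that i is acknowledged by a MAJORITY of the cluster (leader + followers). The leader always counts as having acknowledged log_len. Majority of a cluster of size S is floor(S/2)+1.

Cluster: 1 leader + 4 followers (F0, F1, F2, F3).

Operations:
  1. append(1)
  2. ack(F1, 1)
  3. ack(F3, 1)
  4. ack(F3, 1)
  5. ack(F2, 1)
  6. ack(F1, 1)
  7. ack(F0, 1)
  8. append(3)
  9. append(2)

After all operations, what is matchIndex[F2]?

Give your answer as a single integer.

Op 1: append 1 -> log_len=1
Op 2: F1 acks idx 1 -> match: F0=0 F1=1 F2=0 F3=0; commitIndex=0
Op 3: F3 acks idx 1 -> match: F0=0 F1=1 F2=0 F3=1; commitIndex=1
Op 4: F3 acks idx 1 -> match: F0=0 F1=1 F2=0 F3=1; commitIndex=1
Op 5: F2 acks idx 1 -> match: F0=0 F1=1 F2=1 F3=1; commitIndex=1
Op 6: F1 acks idx 1 -> match: F0=0 F1=1 F2=1 F3=1; commitIndex=1
Op 7: F0 acks idx 1 -> match: F0=1 F1=1 F2=1 F3=1; commitIndex=1
Op 8: append 3 -> log_len=4
Op 9: append 2 -> log_len=6

Answer: 1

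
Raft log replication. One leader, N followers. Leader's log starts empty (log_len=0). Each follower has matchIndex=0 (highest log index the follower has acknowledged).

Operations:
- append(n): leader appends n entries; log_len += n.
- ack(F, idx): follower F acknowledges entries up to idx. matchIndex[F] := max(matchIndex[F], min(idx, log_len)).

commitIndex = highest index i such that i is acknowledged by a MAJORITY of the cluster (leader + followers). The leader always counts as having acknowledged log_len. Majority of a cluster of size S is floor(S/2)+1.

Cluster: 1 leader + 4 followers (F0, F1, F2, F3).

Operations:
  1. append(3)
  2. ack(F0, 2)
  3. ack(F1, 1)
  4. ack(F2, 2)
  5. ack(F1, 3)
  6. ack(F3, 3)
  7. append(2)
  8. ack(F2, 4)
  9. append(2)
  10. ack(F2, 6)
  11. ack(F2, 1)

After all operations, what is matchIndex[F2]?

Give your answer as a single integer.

Op 1: append 3 -> log_len=3
Op 2: F0 acks idx 2 -> match: F0=2 F1=0 F2=0 F3=0; commitIndex=0
Op 3: F1 acks idx 1 -> match: F0=2 F1=1 F2=0 F3=0; commitIndex=1
Op 4: F2 acks idx 2 -> match: F0=2 F1=1 F2=2 F3=0; commitIndex=2
Op 5: F1 acks idx 3 -> match: F0=2 F1=3 F2=2 F3=0; commitIndex=2
Op 6: F3 acks idx 3 -> match: F0=2 F1=3 F2=2 F3=3; commitIndex=3
Op 7: append 2 -> log_len=5
Op 8: F2 acks idx 4 -> match: F0=2 F1=3 F2=4 F3=3; commitIndex=3
Op 9: append 2 -> log_len=7
Op 10: F2 acks idx 6 -> match: F0=2 F1=3 F2=6 F3=3; commitIndex=3
Op 11: F2 acks idx 1 -> match: F0=2 F1=3 F2=6 F3=3; commitIndex=3

Answer: 6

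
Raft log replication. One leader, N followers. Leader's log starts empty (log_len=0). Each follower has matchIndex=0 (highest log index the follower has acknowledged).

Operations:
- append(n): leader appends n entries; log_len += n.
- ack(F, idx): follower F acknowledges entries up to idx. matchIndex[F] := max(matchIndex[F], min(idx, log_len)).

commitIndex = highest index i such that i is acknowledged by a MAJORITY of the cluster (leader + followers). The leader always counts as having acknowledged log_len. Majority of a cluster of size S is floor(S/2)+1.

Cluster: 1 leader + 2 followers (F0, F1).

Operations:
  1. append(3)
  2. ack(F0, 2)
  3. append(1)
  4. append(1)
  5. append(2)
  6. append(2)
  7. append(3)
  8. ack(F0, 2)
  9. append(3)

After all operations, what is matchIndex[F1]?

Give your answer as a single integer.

Op 1: append 3 -> log_len=3
Op 2: F0 acks idx 2 -> match: F0=2 F1=0; commitIndex=2
Op 3: append 1 -> log_len=4
Op 4: append 1 -> log_len=5
Op 5: append 2 -> log_len=7
Op 6: append 2 -> log_len=9
Op 7: append 3 -> log_len=12
Op 8: F0 acks idx 2 -> match: F0=2 F1=0; commitIndex=2
Op 9: append 3 -> log_len=15

Answer: 0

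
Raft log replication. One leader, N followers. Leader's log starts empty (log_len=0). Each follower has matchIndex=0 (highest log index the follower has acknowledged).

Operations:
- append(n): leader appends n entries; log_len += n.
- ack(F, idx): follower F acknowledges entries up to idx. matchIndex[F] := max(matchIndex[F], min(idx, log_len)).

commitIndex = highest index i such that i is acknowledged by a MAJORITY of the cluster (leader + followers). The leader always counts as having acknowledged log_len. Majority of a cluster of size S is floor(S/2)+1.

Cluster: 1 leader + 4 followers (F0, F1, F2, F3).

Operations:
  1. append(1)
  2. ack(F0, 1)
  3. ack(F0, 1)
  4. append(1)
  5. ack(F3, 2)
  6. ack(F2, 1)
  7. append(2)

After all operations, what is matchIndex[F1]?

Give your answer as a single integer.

Answer: 0

Derivation:
Op 1: append 1 -> log_len=1
Op 2: F0 acks idx 1 -> match: F0=1 F1=0 F2=0 F3=0; commitIndex=0
Op 3: F0 acks idx 1 -> match: F0=1 F1=0 F2=0 F3=0; commitIndex=0
Op 4: append 1 -> log_len=2
Op 5: F3 acks idx 2 -> match: F0=1 F1=0 F2=0 F3=2; commitIndex=1
Op 6: F2 acks idx 1 -> match: F0=1 F1=0 F2=1 F3=2; commitIndex=1
Op 7: append 2 -> log_len=4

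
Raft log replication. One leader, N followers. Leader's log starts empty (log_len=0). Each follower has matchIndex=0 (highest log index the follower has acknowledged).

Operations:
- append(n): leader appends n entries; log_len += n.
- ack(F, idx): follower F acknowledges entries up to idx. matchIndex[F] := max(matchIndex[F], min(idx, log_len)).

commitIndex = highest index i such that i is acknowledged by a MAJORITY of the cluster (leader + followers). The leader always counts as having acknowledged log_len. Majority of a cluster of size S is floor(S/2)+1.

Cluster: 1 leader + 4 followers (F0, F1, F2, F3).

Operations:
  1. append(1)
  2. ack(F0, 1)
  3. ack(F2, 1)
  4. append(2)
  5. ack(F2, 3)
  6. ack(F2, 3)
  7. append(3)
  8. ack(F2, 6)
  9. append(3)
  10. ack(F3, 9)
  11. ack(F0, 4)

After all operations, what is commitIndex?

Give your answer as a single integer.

Answer: 6

Derivation:
Op 1: append 1 -> log_len=1
Op 2: F0 acks idx 1 -> match: F0=1 F1=0 F2=0 F3=0; commitIndex=0
Op 3: F2 acks idx 1 -> match: F0=1 F1=0 F2=1 F3=0; commitIndex=1
Op 4: append 2 -> log_len=3
Op 5: F2 acks idx 3 -> match: F0=1 F1=0 F2=3 F3=0; commitIndex=1
Op 6: F2 acks idx 3 -> match: F0=1 F1=0 F2=3 F3=0; commitIndex=1
Op 7: append 3 -> log_len=6
Op 8: F2 acks idx 6 -> match: F0=1 F1=0 F2=6 F3=0; commitIndex=1
Op 9: append 3 -> log_len=9
Op 10: F3 acks idx 9 -> match: F0=1 F1=0 F2=6 F3=9; commitIndex=6
Op 11: F0 acks idx 4 -> match: F0=4 F1=0 F2=6 F3=9; commitIndex=6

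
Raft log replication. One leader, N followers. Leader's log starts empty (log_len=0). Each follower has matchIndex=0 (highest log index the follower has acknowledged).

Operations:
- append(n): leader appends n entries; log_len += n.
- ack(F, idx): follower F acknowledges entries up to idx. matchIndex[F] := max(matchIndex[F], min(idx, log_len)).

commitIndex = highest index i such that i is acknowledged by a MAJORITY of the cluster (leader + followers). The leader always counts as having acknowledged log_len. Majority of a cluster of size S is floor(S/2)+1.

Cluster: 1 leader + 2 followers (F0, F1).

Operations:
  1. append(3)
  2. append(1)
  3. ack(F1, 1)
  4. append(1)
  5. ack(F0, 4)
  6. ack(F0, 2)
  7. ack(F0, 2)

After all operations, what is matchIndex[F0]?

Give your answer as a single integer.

Op 1: append 3 -> log_len=3
Op 2: append 1 -> log_len=4
Op 3: F1 acks idx 1 -> match: F0=0 F1=1; commitIndex=1
Op 4: append 1 -> log_len=5
Op 5: F0 acks idx 4 -> match: F0=4 F1=1; commitIndex=4
Op 6: F0 acks idx 2 -> match: F0=4 F1=1; commitIndex=4
Op 7: F0 acks idx 2 -> match: F0=4 F1=1; commitIndex=4

Answer: 4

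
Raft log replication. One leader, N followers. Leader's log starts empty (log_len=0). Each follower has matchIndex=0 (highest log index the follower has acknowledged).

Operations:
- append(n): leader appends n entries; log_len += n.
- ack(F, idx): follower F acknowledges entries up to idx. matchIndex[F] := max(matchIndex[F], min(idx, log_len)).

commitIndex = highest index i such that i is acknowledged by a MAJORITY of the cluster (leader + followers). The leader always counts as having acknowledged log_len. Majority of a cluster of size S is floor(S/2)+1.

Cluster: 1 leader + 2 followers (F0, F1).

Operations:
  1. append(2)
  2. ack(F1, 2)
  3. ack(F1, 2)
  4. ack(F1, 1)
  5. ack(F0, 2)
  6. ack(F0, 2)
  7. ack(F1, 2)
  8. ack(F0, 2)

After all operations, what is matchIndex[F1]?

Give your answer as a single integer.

Answer: 2

Derivation:
Op 1: append 2 -> log_len=2
Op 2: F1 acks idx 2 -> match: F0=0 F1=2; commitIndex=2
Op 3: F1 acks idx 2 -> match: F0=0 F1=2; commitIndex=2
Op 4: F1 acks idx 1 -> match: F0=0 F1=2; commitIndex=2
Op 5: F0 acks idx 2 -> match: F0=2 F1=2; commitIndex=2
Op 6: F0 acks idx 2 -> match: F0=2 F1=2; commitIndex=2
Op 7: F1 acks idx 2 -> match: F0=2 F1=2; commitIndex=2
Op 8: F0 acks idx 2 -> match: F0=2 F1=2; commitIndex=2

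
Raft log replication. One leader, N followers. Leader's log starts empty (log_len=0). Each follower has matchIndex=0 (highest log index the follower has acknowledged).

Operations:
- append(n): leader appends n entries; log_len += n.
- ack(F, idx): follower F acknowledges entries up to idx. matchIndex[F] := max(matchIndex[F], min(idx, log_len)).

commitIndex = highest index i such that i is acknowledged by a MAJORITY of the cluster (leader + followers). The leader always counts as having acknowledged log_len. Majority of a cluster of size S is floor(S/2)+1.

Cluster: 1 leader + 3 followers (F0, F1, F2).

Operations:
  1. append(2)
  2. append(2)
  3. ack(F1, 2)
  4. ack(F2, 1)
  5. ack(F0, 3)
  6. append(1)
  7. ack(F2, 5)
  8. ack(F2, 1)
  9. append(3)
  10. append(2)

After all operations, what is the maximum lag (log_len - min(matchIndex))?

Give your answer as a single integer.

Op 1: append 2 -> log_len=2
Op 2: append 2 -> log_len=4
Op 3: F1 acks idx 2 -> match: F0=0 F1=2 F2=0; commitIndex=0
Op 4: F2 acks idx 1 -> match: F0=0 F1=2 F2=1; commitIndex=1
Op 5: F0 acks idx 3 -> match: F0=3 F1=2 F2=1; commitIndex=2
Op 6: append 1 -> log_len=5
Op 7: F2 acks idx 5 -> match: F0=3 F1=2 F2=5; commitIndex=3
Op 8: F2 acks idx 1 -> match: F0=3 F1=2 F2=5; commitIndex=3
Op 9: append 3 -> log_len=8
Op 10: append 2 -> log_len=10

Answer: 8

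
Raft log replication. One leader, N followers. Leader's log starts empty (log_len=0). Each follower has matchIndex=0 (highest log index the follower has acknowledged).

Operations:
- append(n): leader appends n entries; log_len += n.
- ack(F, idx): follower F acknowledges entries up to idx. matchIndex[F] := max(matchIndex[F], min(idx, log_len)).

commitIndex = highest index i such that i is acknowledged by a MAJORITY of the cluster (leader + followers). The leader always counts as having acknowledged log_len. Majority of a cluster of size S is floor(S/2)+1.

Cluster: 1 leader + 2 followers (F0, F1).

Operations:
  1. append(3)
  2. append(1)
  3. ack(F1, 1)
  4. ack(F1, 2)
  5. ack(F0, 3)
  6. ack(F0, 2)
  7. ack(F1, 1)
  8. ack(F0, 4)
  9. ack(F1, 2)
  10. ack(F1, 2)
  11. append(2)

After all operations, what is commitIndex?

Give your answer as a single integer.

Answer: 4

Derivation:
Op 1: append 3 -> log_len=3
Op 2: append 1 -> log_len=4
Op 3: F1 acks idx 1 -> match: F0=0 F1=1; commitIndex=1
Op 4: F1 acks idx 2 -> match: F0=0 F1=2; commitIndex=2
Op 5: F0 acks idx 3 -> match: F0=3 F1=2; commitIndex=3
Op 6: F0 acks idx 2 -> match: F0=3 F1=2; commitIndex=3
Op 7: F1 acks idx 1 -> match: F0=3 F1=2; commitIndex=3
Op 8: F0 acks idx 4 -> match: F0=4 F1=2; commitIndex=4
Op 9: F1 acks idx 2 -> match: F0=4 F1=2; commitIndex=4
Op 10: F1 acks idx 2 -> match: F0=4 F1=2; commitIndex=4
Op 11: append 2 -> log_len=6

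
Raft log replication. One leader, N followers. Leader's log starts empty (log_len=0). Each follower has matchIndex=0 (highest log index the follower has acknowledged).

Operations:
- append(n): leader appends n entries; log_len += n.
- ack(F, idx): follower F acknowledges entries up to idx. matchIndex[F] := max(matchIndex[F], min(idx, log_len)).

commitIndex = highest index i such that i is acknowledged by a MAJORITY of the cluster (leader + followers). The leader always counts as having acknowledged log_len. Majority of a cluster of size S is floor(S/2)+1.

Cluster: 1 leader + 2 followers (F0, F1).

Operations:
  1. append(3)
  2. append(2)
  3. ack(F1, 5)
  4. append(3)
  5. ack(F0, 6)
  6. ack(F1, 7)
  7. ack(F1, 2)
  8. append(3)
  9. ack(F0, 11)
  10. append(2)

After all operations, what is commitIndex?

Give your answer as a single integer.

Answer: 11

Derivation:
Op 1: append 3 -> log_len=3
Op 2: append 2 -> log_len=5
Op 3: F1 acks idx 5 -> match: F0=0 F1=5; commitIndex=5
Op 4: append 3 -> log_len=8
Op 5: F0 acks idx 6 -> match: F0=6 F1=5; commitIndex=6
Op 6: F1 acks idx 7 -> match: F0=6 F1=7; commitIndex=7
Op 7: F1 acks idx 2 -> match: F0=6 F1=7; commitIndex=7
Op 8: append 3 -> log_len=11
Op 9: F0 acks idx 11 -> match: F0=11 F1=7; commitIndex=11
Op 10: append 2 -> log_len=13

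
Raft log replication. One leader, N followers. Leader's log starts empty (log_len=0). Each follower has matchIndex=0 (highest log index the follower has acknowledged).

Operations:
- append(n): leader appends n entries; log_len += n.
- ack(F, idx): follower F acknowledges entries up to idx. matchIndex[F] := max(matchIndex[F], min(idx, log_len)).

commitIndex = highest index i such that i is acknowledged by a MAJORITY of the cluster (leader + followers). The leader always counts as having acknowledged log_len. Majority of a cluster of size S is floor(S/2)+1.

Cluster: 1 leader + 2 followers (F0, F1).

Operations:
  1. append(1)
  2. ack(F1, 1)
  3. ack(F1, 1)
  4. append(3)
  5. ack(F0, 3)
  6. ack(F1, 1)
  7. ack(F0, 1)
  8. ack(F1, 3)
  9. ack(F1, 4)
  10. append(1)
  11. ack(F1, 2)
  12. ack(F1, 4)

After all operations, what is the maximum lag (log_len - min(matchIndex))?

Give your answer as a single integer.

Answer: 2

Derivation:
Op 1: append 1 -> log_len=1
Op 2: F1 acks idx 1 -> match: F0=0 F1=1; commitIndex=1
Op 3: F1 acks idx 1 -> match: F0=0 F1=1; commitIndex=1
Op 4: append 3 -> log_len=4
Op 5: F0 acks idx 3 -> match: F0=3 F1=1; commitIndex=3
Op 6: F1 acks idx 1 -> match: F0=3 F1=1; commitIndex=3
Op 7: F0 acks idx 1 -> match: F0=3 F1=1; commitIndex=3
Op 8: F1 acks idx 3 -> match: F0=3 F1=3; commitIndex=3
Op 9: F1 acks idx 4 -> match: F0=3 F1=4; commitIndex=4
Op 10: append 1 -> log_len=5
Op 11: F1 acks idx 2 -> match: F0=3 F1=4; commitIndex=4
Op 12: F1 acks idx 4 -> match: F0=3 F1=4; commitIndex=4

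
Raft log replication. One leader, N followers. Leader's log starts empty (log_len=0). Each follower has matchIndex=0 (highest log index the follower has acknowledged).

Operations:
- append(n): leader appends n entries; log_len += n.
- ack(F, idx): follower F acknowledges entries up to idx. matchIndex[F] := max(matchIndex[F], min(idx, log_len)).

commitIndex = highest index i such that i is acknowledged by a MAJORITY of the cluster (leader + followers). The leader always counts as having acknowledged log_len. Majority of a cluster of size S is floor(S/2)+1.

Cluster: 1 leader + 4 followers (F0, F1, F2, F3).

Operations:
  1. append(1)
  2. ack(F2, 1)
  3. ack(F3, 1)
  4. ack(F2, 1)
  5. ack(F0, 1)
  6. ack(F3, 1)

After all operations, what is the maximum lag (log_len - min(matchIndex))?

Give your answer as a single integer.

Op 1: append 1 -> log_len=1
Op 2: F2 acks idx 1 -> match: F0=0 F1=0 F2=1 F3=0; commitIndex=0
Op 3: F3 acks idx 1 -> match: F0=0 F1=0 F2=1 F3=1; commitIndex=1
Op 4: F2 acks idx 1 -> match: F0=0 F1=0 F2=1 F3=1; commitIndex=1
Op 5: F0 acks idx 1 -> match: F0=1 F1=0 F2=1 F3=1; commitIndex=1
Op 6: F3 acks idx 1 -> match: F0=1 F1=0 F2=1 F3=1; commitIndex=1

Answer: 1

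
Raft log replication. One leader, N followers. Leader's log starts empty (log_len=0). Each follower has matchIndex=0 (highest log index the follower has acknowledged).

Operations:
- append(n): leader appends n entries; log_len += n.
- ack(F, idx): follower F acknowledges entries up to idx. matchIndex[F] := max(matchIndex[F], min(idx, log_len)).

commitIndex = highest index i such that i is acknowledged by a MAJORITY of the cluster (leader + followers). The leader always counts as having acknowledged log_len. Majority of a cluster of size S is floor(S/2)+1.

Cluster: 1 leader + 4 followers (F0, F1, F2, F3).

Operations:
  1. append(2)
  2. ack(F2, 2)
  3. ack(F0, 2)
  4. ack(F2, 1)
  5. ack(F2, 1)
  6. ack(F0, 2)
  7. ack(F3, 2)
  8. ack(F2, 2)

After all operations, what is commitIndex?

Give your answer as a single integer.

Answer: 2

Derivation:
Op 1: append 2 -> log_len=2
Op 2: F2 acks idx 2 -> match: F0=0 F1=0 F2=2 F3=0; commitIndex=0
Op 3: F0 acks idx 2 -> match: F0=2 F1=0 F2=2 F3=0; commitIndex=2
Op 4: F2 acks idx 1 -> match: F0=2 F1=0 F2=2 F3=0; commitIndex=2
Op 5: F2 acks idx 1 -> match: F0=2 F1=0 F2=2 F3=0; commitIndex=2
Op 6: F0 acks idx 2 -> match: F0=2 F1=0 F2=2 F3=0; commitIndex=2
Op 7: F3 acks idx 2 -> match: F0=2 F1=0 F2=2 F3=2; commitIndex=2
Op 8: F2 acks idx 2 -> match: F0=2 F1=0 F2=2 F3=2; commitIndex=2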